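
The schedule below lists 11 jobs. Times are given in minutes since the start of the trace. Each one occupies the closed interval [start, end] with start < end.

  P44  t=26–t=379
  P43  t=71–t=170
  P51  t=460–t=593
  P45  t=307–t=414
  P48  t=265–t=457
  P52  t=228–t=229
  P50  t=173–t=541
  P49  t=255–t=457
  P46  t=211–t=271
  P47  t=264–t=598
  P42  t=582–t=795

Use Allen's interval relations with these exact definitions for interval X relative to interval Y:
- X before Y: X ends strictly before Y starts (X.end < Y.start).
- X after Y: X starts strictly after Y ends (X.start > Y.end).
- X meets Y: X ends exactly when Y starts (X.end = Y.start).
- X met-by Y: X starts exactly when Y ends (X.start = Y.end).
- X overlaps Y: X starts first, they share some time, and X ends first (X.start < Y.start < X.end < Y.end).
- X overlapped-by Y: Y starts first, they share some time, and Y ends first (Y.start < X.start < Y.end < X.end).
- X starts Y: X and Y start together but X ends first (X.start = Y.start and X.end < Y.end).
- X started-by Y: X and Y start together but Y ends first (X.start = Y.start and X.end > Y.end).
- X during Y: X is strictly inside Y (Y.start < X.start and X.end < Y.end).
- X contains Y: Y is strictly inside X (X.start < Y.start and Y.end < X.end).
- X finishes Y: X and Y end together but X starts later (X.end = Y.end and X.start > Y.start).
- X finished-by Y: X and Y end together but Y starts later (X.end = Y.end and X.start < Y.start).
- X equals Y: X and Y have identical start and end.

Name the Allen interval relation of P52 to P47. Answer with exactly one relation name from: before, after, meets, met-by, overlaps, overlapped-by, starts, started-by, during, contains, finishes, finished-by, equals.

before

P52 = [t=228, t=229]; P47 = [t=264, t=598].
Compare endpoints: P52.start < P47.start, P52.start < P47.end, P52.end < P47.start, P52.end < P47.end.
That pattern is 'before'.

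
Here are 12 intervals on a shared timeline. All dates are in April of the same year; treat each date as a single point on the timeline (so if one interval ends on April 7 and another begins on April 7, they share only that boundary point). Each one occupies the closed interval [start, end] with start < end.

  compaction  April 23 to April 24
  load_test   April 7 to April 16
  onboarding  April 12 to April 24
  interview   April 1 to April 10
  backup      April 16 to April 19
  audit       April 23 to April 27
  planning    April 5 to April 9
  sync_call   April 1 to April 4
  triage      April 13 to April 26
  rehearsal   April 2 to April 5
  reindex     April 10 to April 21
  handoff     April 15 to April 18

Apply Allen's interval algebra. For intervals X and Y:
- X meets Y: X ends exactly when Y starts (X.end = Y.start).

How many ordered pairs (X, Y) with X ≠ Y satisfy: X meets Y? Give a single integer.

3

Checking all 132 ordered pairs for relation 'meets'; matching pairs in alphabetical order:
(interview, reindex): interview meets reindex ✓
(load_test, backup): load_test meets backup ✓
(rehearsal, planning): rehearsal meets planning ✓
Count: 3.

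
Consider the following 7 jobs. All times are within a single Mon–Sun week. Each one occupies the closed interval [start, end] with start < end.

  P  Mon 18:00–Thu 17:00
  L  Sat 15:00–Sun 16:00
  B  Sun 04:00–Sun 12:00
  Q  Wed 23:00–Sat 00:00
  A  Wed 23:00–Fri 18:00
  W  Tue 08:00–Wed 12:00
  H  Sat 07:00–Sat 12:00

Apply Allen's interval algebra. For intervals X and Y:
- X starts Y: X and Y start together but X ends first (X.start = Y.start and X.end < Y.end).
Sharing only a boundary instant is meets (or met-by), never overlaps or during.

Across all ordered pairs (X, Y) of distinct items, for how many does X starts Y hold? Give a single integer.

Checking all 42 ordered pairs for relation 'starts'; matching pairs in alphabetical order:
(A, Q): A starts Q ✓
Count: 1.

1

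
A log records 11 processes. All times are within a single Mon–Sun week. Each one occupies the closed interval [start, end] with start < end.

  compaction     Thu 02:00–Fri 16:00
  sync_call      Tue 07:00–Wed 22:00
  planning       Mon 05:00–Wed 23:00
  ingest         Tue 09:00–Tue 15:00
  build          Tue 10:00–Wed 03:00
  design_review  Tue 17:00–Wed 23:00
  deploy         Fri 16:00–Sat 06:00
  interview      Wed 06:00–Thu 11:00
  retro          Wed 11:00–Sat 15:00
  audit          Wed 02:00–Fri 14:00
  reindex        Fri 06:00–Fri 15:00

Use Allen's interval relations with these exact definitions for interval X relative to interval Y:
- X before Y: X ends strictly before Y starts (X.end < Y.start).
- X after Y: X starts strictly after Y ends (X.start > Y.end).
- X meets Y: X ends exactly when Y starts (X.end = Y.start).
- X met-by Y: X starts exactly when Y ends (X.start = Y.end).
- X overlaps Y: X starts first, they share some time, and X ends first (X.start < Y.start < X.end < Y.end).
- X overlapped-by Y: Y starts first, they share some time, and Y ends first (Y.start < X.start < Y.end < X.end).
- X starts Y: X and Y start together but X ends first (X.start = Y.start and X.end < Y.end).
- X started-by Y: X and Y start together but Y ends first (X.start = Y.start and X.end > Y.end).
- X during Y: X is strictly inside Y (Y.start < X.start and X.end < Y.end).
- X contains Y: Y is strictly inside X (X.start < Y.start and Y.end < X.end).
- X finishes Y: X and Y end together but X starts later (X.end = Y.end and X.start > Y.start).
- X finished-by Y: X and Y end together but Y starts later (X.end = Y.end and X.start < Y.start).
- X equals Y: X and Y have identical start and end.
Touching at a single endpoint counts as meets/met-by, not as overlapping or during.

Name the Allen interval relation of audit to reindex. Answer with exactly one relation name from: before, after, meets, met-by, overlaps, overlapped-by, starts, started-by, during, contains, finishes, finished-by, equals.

overlaps

audit = [Wed 02:00, Fri 14:00]; reindex = [Fri 06:00, Fri 15:00].
Compare endpoints: audit.start < reindex.start, audit.start < reindex.end, audit.end > reindex.start, audit.end < reindex.end.
That pattern is 'overlaps'.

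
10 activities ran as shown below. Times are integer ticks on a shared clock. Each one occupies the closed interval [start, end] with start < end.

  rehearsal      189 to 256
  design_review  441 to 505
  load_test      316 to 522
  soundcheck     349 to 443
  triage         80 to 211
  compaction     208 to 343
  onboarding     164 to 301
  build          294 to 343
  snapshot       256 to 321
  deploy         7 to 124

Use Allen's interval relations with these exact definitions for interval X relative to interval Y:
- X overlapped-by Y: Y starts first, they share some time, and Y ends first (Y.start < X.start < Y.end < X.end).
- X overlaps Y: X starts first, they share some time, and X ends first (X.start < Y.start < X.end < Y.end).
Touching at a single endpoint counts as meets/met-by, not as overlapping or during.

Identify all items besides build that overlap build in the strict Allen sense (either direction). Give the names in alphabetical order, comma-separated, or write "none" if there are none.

load_test, onboarding, snapshot

Target build = [294, 343].
compaction [208, 343] → finished-by → no.
deploy [7, 124] → before → no.
design_review [441, 505] → after → no.
load_test [316, 522] → overlapped-by → yes.
onboarding [164, 301] → overlaps → yes.
rehearsal [189, 256] → before → no.
snapshot [256, 321] → overlaps → yes.
soundcheck [349, 443] → after → no.
triage [80, 211] → before → no.
Result: load_test, onboarding, snapshot.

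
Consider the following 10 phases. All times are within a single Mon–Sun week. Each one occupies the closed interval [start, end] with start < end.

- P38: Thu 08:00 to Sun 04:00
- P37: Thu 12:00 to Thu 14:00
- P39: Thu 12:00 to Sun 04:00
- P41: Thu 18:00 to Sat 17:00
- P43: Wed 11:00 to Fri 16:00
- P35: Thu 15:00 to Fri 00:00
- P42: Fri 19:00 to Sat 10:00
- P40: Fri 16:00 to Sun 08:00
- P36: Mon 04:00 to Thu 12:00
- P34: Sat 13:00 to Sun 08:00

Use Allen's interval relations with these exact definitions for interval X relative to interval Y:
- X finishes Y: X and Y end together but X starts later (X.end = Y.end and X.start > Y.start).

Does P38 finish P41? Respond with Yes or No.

No

P38 = [Thu 08:00, Sun 04:00], P41 = [Thu 18:00, Sat 17:00].
Actual relation of P38 to P41: contains.
Asked whether 'finishes' holds → No.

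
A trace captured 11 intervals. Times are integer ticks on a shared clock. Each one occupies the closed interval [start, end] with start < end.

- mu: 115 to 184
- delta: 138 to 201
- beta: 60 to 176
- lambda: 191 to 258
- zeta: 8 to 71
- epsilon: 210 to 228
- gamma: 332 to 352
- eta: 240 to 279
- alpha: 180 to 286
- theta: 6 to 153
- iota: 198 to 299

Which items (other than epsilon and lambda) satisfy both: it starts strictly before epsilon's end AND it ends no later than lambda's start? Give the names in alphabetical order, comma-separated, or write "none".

beta, mu, theta, zeta

Conditions: its start is strictly before epsilon's end (X.start < 228) AND its end is no later than lambda's start (X.end <= 191).
alpha: start 180 < 228? ✓; end 286 <= 191? ✗ → no.
beta: start 60 < 228? ✓; end 176 <= 191? ✓ → yes.
delta: start 138 < 228? ✓; end 201 <= 191? ✗ → no.
eta: start 240 < 228? ✗; end 279 <= 191? ✗ → no.
gamma: start 332 < 228? ✗; end 352 <= 191? ✗ → no.
iota: start 198 < 228? ✓; end 299 <= 191? ✗ → no.
mu: start 115 < 228? ✓; end 184 <= 191? ✓ → yes.
theta: start 6 < 228? ✓; end 153 <= 191? ✓ → yes.
zeta: start 8 < 228? ✓; end 71 <= 191? ✓ → yes.
Result: beta, mu, theta, zeta.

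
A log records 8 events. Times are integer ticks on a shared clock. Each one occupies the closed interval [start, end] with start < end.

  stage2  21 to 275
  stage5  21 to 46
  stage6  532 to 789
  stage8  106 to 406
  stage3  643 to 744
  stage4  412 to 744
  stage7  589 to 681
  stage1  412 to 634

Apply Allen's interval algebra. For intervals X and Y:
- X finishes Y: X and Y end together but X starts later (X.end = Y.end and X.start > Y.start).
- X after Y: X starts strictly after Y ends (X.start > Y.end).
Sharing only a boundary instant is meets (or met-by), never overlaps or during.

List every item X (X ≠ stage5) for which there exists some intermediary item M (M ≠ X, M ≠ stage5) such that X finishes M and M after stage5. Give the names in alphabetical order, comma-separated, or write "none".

stage3

Target stage5 = [21, 46].
Intermediaries M with M after stage5: stage1, stage3, stage4, stage6, stage7, stage8.
Via stage1 — items with X finishes stage1: none.
Via stage3 — items with X finishes stage3: none.
Via stage4 — items with X finishes stage4: stage3.
Via stage6 — items with X finishes stage6: none.
Via stage7 — items with X finishes stage7: none.
Via stage8 — items with X finishes stage8: none.
Union: stage3.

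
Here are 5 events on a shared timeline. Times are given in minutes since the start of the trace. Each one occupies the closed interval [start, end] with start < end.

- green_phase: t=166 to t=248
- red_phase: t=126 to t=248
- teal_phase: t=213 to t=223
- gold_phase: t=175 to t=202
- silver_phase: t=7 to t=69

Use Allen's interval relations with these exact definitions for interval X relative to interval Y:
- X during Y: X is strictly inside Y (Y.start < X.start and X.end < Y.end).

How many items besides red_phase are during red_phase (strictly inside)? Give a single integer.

2

Target red_phase = [t=126, t=248].
gold_phase [t=175, t=202] → during → counts.
green_phase [t=166, t=248] → finishes → no.
silver_phase [t=7, t=69] → before → no.
teal_phase [t=213, t=223] → during → counts.
Total: 2.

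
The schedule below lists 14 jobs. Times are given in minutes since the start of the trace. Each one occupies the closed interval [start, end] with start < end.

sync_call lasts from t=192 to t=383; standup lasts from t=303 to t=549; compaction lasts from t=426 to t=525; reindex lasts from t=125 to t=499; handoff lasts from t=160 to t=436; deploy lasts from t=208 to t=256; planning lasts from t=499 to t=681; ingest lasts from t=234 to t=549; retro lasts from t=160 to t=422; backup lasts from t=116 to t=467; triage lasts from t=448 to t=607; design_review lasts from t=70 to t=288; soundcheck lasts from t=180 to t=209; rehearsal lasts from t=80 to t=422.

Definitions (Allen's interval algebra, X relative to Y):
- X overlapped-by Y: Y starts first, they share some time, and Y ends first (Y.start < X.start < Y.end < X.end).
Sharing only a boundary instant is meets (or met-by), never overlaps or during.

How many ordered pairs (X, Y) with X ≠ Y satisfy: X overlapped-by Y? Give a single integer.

Checking all 182 ordered pairs for relation 'overlapped-by'; matching pairs in alphabetical order:
(backup, design_review): backup overlapped-by design_review ✓
(backup, rehearsal): backup overlapped-by rehearsal ✓
(compaction, backup): compaction overlapped-by backup ✓
(compaction, handoff): compaction overlapped-by handoff ✓
(compaction, reindex): compaction overlapped-by reindex ✓
(deploy, soundcheck): deploy overlapped-by soundcheck ✓
(handoff, design_review): handoff overlapped-by design_review ✓
(handoff, rehearsal): handoff overlapped-by rehearsal ✓
(ingest, backup): ingest overlapped-by backup ✓
(ingest, deploy): ingest overlapped-by deploy ✓
(ingest, design_review): ingest overlapped-by design_review ✓
(ingest, handoff): ingest overlapped-by handoff ✓
(ingest, rehearsal): ingest overlapped-by rehearsal ✓
(ingest, reindex): ingest overlapped-by reindex ✓
(ingest, retro): ingest overlapped-by retro ✓
(ingest, sync_call): ingest overlapped-by sync_call ✓
(planning, compaction): planning overlapped-by compaction ✓
(planning, ingest): planning overlapped-by ingest ✓
(planning, standup): planning overlapped-by standup ✓
(planning, triage): planning overlapped-by triage ✓
(rehearsal, design_review): rehearsal overlapped-by design_review ✓
(reindex, backup): reindex overlapped-by backup ✓
(reindex, design_review): reindex overlapped-by design_review ✓
(reindex, rehearsal): reindex overlapped-by rehearsal ✓
... plus 14 further pairs not listed.
Count: 38.

38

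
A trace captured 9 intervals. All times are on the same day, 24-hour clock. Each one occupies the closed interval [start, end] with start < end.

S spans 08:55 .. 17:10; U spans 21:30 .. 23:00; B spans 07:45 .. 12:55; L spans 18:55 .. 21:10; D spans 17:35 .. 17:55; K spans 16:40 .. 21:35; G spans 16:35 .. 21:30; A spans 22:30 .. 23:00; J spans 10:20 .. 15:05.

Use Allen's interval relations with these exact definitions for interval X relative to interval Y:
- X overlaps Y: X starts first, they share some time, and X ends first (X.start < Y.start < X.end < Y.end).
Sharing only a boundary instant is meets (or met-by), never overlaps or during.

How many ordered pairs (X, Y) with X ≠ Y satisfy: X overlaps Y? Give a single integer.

6

Checking all 72 ordered pairs for relation 'overlaps'; matching pairs in alphabetical order:
(B, J): B overlaps J ✓
(B, S): B overlaps S ✓
(G, K): G overlaps K ✓
(K, U): K overlaps U ✓
(S, G): S overlaps G ✓
(S, K): S overlaps K ✓
Count: 6.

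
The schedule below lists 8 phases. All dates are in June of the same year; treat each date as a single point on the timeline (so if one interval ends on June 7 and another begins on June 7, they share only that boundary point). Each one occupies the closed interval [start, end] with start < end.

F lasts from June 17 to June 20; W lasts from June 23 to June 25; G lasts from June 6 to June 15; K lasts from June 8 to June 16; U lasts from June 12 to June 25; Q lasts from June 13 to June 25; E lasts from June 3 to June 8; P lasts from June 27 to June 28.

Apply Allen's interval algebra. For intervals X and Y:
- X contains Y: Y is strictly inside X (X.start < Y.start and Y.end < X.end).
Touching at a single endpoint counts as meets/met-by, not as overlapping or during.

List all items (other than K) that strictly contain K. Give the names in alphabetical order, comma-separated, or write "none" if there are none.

none

Target K = [June 8, June 16].
E [June 3, June 8] → meets → no.
F [June 17, June 20] → after → no.
G [June 6, June 15] → overlaps → no.
P [June 27, June 28] → after → no.
Q [June 13, June 25] → overlapped-by → no.
U [June 12, June 25] → overlapped-by → no.
W [June 23, June 25] → after → no.
Result: none.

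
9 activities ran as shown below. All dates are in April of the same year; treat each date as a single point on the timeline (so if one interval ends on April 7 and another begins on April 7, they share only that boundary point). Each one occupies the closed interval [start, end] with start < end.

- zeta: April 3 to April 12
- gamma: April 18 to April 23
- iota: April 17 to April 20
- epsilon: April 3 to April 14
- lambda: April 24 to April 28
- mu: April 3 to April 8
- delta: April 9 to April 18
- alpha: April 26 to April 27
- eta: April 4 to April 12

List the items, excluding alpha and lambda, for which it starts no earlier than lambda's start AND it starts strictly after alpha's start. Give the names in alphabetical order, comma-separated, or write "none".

none

Conditions: its start is no earlier than lambda's start (X.start >= April 24) AND its start is strictly after alpha's start (X.start > April 26).
delta: start April 9 >= April 24? ✗; start April 9 > April 26? ✗ → no.
epsilon: start April 3 >= April 24? ✗; start April 3 > April 26? ✗ → no.
eta: start April 4 >= April 24? ✗; start April 4 > April 26? ✗ → no.
gamma: start April 18 >= April 24? ✗; start April 18 > April 26? ✗ → no.
iota: start April 17 >= April 24? ✗; start April 17 > April 26? ✗ → no.
mu: start April 3 >= April 24? ✗; start April 3 > April 26? ✗ → no.
zeta: start April 3 >= April 24? ✗; start April 3 > April 26? ✗ → no.
Result: none.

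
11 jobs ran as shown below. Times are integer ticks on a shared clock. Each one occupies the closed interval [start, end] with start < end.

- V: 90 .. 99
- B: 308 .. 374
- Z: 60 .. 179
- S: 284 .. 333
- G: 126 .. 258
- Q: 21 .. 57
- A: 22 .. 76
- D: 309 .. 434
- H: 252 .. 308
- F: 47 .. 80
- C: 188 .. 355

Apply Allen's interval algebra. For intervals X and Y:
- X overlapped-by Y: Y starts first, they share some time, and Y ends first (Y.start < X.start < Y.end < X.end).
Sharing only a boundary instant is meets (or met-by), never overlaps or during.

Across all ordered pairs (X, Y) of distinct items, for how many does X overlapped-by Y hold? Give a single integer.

Checking all 110 ordered pairs for relation 'overlapped-by'; matching pairs in alphabetical order:
(A, Q): A overlapped-by Q ✓
(B, C): B overlapped-by C ✓
(B, S): B overlapped-by S ✓
(C, G): C overlapped-by G ✓
(D, B): D overlapped-by B ✓
(D, C): D overlapped-by C ✓
(D, S): D overlapped-by S ✓
(F, A): F overlapped-by A ✓
(F, Q): F overlapped-by Q ✓
(G, Z): G overlapped-by Z ✓
(H, G): H overlapped-by G ✓
(S, H): S overlapped-by H ✓
(Z, A): Z overlapped-by A ✓
(Z, F): Z overlapped-by F ✓
Count: 14.

14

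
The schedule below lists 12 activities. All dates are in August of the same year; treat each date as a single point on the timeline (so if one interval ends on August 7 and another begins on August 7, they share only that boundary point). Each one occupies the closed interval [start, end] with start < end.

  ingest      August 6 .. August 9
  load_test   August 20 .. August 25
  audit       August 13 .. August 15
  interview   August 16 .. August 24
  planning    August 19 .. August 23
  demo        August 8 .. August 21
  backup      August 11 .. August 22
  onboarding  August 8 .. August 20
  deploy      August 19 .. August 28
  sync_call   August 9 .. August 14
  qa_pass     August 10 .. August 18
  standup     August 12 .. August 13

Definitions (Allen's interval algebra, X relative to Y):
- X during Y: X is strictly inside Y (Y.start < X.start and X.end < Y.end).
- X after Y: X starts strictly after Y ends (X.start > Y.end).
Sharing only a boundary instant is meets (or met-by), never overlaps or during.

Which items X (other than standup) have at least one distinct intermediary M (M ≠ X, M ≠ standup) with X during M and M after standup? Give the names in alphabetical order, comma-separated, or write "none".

load_test, planning

Target standup = [August 12, August 13].
Intermediaries M with M after standup: deploy, interview, load_test, planning.
Via deploy — items with X during deploy: load_test.
Via interview — items with X during interview: planning.
Via load_test — items with X during load_test: none.
Via planning — items with X during planning: none.
Union: load_test, planning.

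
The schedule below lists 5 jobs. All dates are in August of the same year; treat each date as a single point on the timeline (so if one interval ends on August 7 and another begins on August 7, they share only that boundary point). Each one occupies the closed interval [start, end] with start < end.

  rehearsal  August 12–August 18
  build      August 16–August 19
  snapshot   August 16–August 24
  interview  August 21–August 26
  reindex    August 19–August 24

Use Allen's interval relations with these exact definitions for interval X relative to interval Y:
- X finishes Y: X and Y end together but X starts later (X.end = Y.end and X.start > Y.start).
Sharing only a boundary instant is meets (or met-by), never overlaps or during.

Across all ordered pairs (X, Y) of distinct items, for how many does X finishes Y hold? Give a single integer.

1

Checking all 20 ordered pairs for relation 'finishes'; matching pairs in alphabetical order:
(reindex, snapshot): reindex finishes snapshot ✓
Count: 1.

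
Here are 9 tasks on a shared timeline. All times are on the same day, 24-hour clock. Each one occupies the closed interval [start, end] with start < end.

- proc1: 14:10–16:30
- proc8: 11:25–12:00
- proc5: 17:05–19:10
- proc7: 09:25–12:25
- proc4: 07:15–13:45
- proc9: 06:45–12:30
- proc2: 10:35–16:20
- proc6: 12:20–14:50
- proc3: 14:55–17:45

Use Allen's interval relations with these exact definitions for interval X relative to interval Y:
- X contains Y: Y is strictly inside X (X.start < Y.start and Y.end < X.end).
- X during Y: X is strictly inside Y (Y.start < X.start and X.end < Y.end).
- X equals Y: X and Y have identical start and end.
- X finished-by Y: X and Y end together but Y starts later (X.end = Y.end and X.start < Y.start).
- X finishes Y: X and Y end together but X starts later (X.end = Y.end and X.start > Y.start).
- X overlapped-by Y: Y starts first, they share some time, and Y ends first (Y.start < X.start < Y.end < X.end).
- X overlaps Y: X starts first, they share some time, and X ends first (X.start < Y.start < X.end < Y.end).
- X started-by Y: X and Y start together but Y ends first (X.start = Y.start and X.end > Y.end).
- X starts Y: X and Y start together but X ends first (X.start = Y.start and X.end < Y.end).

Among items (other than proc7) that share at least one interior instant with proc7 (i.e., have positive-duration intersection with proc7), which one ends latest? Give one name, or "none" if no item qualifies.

Target proc7 = [09:25, 12:25].
proc1 [14:10, 16:30] → after → excluded.
proc2 [10:35, 16:20] → overlapped-by → candidate.
proc3 [14:55, 17:45] → after → excluded.
proc4 [07:15, 13:45] → contains → candidate.
proc5 [17:05, 19:10] → after → excluded.
proc6 [12:20, 14:50] → overlapped-by → candidate.
proc8 [11:25, 12:00] → during → candidate.
proc9 [06:45, 12:30] → contains → candidate.
Among candidates, latest end is 16:20 → proc2.

proc2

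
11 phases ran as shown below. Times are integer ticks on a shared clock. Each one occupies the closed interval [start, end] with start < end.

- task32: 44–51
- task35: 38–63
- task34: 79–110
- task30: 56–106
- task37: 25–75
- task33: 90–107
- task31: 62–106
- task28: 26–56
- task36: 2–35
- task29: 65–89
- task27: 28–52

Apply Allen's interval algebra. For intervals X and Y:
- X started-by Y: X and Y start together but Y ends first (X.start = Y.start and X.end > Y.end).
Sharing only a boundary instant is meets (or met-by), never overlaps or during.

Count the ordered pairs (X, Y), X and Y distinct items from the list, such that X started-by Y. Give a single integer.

0

Checking all 110 ordered pairs for relation 'started-by'; matching pairs in alphabetical order:
No pair satisfies it.
Count: 0.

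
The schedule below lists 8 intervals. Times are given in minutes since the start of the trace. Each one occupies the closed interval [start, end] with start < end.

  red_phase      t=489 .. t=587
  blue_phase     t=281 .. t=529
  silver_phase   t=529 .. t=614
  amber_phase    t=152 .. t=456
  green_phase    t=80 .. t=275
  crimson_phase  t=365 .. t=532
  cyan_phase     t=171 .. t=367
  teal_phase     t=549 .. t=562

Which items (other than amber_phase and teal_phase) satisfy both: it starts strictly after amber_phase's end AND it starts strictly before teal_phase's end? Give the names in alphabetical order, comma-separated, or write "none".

red_phase, silver_phase

Conditions: its start is strictly after amber_phase's end (X.start > t=456) AND its start is strictly before teal_phase's end (X.start < t=562).
blue_phase: start t=281 > t=456? ✗; start t=281 < t=562? ✓ → no.
crimson_phase: start t=365 > t=456? ✗; start t=365 < t=562? ✓ → no.
cyan_phase: start t=171 > t=456? ✗; start t=171 < t=562? ✓ → no.
green_phase: start t=80 > t=456? ✗; start t=80 < t=562? ✓ → no.
red_phase: start t=489 > t=456? ✓; start t=489 < t=562? ✓ → yes.
silver_phase: start t=529 > t=456? ✓; start t=529 < t=562? ✓ → yes.
Result: red_phase, silver_phase.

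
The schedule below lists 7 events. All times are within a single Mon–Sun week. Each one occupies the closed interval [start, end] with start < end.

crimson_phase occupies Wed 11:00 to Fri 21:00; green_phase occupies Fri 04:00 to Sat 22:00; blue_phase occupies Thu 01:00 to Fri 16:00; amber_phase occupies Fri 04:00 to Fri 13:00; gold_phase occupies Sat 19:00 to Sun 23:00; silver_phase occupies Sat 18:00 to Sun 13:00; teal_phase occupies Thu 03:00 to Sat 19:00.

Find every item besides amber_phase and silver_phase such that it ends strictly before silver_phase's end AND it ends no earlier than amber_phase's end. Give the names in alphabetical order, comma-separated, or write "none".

blue_phase, crimson_phase, green_phase, teal_phase

Conditions: its end is strictly before silver_phase's end (X.end < Sun 13:00) AND its end is no earlier than amber_phase's end (X.end >= Fri 13:00).
blue_phase: end Fri 16:00 < Sun 13:00? ✓; end Fri 16:00 >= Fri 13:00? ✓ → yes.
crimson_phase: end Fri 21:00 < Sun 13:00? ✓; end Fri 21:00 >= Fri 13:00? ✓ → yes.
gold_phase: end Sun 23:00 < Sun 13:00? ✗; end Sun 23:00 >= Fri 13:00? ✓ → no.
green_phase: end Sat 22:00 < Sun 13:00? ✓; end Sat 22:00 >= Fri 13:00? ✓ → yes.
teal_phase: end Sat 19:00 < Sun 13:00? ✓; end Sat 19:00 >= Fri 13:00? ✓ → yes.
Result: blue_phase, crimson_phase, green_phase, teal_phase.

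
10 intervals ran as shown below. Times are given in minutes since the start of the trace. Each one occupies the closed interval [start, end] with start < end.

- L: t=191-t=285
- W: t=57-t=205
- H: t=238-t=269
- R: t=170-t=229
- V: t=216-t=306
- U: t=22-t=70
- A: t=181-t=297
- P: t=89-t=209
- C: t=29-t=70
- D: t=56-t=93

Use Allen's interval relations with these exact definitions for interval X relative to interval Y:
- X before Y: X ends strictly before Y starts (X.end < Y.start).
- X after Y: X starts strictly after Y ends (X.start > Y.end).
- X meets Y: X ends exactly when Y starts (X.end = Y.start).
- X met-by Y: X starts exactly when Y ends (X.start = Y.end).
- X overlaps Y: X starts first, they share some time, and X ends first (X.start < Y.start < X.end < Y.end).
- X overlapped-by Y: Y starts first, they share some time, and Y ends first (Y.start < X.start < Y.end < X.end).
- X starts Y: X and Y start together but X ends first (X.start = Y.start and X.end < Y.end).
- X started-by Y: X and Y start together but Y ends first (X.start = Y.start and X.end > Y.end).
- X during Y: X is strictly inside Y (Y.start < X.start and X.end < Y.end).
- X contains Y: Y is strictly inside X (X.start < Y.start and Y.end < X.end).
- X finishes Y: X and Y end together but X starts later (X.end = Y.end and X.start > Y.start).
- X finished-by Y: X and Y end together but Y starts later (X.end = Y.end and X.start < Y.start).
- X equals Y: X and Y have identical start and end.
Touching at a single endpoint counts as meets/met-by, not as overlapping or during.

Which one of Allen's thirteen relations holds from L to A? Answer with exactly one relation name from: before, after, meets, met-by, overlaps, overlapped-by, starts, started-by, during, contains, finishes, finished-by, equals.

during

L = [t=191, t=285]; A = [t=181, t=297].
Compare endpoints: L.start > A.start, L.start < A.end, L.end > A.start, L.end < A.end.
That pattern is 'during'.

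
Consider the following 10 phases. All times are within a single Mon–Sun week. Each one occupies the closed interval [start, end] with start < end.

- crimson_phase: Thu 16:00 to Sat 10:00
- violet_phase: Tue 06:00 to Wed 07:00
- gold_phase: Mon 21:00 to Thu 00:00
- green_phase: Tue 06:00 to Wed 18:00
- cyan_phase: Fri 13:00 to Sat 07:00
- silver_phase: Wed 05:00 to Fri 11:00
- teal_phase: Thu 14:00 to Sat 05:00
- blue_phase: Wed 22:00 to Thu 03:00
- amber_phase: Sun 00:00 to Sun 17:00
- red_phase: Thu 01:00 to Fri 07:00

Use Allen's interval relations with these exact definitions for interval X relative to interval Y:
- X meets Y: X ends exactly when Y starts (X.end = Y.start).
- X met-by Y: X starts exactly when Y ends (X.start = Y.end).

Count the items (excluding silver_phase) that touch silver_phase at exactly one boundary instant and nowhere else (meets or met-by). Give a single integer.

Target silver_phase = [Wed 05:00, Fri 11:00].
amber_phase [Sun 00:00, Sun 17:00] → after → no.
blue_phase [Wed 22:00, Thu 03:00] → during → no.
crimson_phase [Thu 16:00, Sat 10:00] → overlapped-by → no.
cyan_phase [Fri 13:00, Sat 07:00] → after → no.
gold_phase [Mon 21:00, Thu 00:00] → overlaps → no.
green_phase [Tue 06:00, Wed 18:00] → overlaps → no.
red_phase [Thu 01:00, Fri 07:00] → during → no.
teal_phase [Thu 14:00, Sat 05:00] → overlapped-by → no.
violet_phase [Tue 06:00, Wed 07:00] → overlaps → no.
Total: 0.

0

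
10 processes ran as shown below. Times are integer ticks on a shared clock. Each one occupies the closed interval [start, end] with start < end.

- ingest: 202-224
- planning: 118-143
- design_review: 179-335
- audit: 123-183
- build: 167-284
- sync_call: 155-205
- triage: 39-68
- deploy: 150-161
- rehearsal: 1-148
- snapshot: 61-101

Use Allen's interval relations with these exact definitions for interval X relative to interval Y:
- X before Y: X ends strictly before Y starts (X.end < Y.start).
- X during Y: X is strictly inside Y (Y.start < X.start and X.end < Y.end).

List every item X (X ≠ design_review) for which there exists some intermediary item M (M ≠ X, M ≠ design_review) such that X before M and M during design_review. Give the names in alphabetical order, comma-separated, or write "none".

audit, deploy, planning, rehearsal, snapshot, triage

Target design_review = [179, 335].
Intermediaries M with M during design_review: ingest.
Via ingest — items with X before ingest: audit, deploy, planning, rehearsal, snapshot, triage.
Union: audit, deploy, planning, rehearsal, snapshot, triage.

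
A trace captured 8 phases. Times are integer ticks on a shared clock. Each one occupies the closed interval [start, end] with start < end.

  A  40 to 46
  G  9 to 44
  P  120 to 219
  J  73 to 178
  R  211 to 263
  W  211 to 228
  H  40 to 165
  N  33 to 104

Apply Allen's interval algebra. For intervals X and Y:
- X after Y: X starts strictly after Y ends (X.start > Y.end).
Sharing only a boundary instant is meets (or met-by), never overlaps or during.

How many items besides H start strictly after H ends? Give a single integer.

Target H = [40, 165].
A [40, 46] → starts → no.
G [9, 44] → overlaps → no.
J [73, 178] → overlapped-by → no.
N [33, 104] → overlaps → no.
P [120, 219] → overlapped-by → no.
R [211, 263] → after → counts.
W [211, 228] → after → counts.
Total: 2.

2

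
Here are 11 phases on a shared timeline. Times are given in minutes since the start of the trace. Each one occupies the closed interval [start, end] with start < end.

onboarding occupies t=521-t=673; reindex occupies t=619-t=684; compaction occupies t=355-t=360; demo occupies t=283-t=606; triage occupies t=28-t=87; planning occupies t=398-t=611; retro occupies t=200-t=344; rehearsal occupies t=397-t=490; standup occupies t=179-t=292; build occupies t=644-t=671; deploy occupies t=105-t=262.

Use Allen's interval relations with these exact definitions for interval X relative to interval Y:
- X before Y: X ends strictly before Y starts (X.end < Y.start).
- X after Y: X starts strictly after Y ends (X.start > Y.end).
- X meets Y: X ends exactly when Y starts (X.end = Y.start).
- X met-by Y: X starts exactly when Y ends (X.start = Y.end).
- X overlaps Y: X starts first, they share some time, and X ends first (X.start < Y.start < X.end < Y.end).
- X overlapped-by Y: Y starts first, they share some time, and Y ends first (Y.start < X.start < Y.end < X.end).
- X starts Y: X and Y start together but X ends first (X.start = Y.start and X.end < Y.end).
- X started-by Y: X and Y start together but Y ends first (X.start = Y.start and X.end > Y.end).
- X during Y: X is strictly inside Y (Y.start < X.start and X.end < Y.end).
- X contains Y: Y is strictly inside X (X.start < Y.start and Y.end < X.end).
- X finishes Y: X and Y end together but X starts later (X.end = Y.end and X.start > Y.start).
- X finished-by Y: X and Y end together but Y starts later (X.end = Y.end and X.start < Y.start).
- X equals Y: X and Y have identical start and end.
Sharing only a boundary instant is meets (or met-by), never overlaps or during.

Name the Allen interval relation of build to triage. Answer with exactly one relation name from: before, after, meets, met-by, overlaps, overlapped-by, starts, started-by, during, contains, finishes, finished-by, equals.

build = [t=644, t=671]; triage = [t=28, t=87].
Compare endpoints: build.start > triage.start, build.start > triage.end, build.end > triage.start, build.end > triage.end.
That pattern is 'after'.

after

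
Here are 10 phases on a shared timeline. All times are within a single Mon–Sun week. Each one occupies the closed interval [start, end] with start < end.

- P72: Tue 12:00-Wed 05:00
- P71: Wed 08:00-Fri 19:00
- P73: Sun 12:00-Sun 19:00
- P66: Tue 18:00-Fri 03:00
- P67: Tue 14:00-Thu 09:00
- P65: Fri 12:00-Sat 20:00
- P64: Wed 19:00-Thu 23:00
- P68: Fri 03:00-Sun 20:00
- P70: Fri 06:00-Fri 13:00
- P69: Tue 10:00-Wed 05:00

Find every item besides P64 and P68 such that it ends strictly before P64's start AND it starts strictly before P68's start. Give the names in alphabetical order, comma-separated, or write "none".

P69, P72

Conditions: its end is strictly before P64's start (X.end < Wed 19:00) AND its start is strictly before P68's start (X.start < Fri 03:00).
P65: end Sat 20:00 < Wed 19:00? ✗; start Fri 12:00 < Fri 03:00? ✗ → no.
P66: end Fri 03:00 < Wed 19:00? ✗; start Tue 18:00 < Fri 03:00? ✓ → no.
P67: end Thu 09:00 < Wed 19:00? ✗; start Tue 14:00 < Fri 03:00? ✓ → no.
P69: end Wed 05:00 < Wed 19:00? ✓; start Tue 10:00 < Fri 03:00? ✓ → yes.
P70: end Fri 13:00 < Wed 19:00? ✗; start Fri 06:00 < Fri 03:00? ✗ → no.
P71: end Fri 19:00 < Wed 19:00? ✗; start Wed 08:00 < Fri 03:00? ✓ → no.
P72: end Wed 05:00 < Wed 19:00? ✓; start Tue 12:00 < Fri 03:00? ✓ → yes.
P73: end Sun 19:00 < Wed 19:00? ✗; start Sun 12:00 < Fri 03:00? ✗ → no.
Result: P69, P72.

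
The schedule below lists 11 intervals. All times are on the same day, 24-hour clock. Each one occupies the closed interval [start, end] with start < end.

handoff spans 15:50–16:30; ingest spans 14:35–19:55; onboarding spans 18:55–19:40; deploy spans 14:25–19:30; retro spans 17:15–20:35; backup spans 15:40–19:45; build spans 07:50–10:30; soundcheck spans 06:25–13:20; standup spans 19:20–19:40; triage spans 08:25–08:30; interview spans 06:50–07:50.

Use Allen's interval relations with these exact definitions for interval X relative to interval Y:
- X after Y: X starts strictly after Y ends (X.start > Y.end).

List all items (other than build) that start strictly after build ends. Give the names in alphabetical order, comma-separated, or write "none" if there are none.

backup, deploy, handoff, ingest, onboarding, retro, standup

Target build = [07:50, 10:30].
backup [15:40, 19:45] → after → yes.
deploy [14:25, 19:30] → after → yes.
handoff [15:50, 16:30] → after → yes.
ingest [14:35, 19:55] → after → yes.
interview [06:50, 07:50] → meets → no.
onboarding [18:55, 19:40] → after → yes.
retro [17:15, 20:35] → after → yes.
soundcheck [06:25, 13:20] → contains → no.
standup [19:20, 19:40] → after → yes.
triage [08:25, 08:30] → during → no.
Result: backup, deploy, handoff, ingest, onboarding, retro, standup.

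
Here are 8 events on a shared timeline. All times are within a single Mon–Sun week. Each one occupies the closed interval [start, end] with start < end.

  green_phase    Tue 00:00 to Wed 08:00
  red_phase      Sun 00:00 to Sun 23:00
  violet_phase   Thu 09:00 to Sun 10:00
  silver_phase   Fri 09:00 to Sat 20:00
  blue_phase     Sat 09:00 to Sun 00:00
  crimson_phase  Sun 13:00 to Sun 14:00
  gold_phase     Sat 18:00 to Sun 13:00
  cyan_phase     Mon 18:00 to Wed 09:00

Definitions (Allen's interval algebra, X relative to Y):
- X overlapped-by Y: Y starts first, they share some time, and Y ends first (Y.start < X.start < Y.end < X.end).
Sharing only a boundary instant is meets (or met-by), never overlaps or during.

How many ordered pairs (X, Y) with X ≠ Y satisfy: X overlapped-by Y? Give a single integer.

Checking all 56 ordered pairs for relation 'overlapped-by'; matching pairs in alphabetical order:
(blue_phase, silver_phase): blue_phase overlapped-by silver_phase ✓
(gold_phase, blue_phase): gold_phase overlapped-by blue_phase ✓
(gold_phase, silver_phase): gold_phase overlapped-by silver_phase ✓
(gold_phase, violet_phase): gold_phase overlapped-by violet_phase ✓
(red_phase, gold_phase): red_phase overlapped-by gold_phase ✓
(red_phase, violet_phase): red_phase overlapped-by violet_phase ✓
Count: 6.

6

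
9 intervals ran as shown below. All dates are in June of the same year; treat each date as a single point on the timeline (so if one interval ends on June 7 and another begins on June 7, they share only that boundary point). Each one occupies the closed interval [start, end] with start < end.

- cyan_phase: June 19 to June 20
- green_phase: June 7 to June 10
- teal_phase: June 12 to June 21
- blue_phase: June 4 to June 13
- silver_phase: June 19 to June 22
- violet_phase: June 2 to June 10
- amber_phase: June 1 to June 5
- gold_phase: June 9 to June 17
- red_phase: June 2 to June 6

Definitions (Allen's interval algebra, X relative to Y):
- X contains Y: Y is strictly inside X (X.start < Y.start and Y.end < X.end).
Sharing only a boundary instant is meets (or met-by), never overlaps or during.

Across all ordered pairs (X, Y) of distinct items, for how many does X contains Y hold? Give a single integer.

Checking all 72 ordered pairs for relation 'contains'; matching pairs in alphabetical order:
(blue_phase, green_phase): blue_phase contains green_phase ✓
(teal_phase, cyan_phase): teal_phase contains cyan_phase ✓
Count: 2.

2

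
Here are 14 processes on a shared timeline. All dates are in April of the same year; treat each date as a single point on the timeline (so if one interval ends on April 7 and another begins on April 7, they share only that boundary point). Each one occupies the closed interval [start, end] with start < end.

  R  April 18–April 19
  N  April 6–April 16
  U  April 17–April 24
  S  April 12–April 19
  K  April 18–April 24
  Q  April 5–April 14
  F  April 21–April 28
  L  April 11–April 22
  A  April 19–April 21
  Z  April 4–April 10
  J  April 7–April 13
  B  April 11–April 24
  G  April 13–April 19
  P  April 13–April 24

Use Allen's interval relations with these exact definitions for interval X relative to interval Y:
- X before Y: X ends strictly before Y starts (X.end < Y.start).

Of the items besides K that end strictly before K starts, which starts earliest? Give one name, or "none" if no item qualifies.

Target K = [April 18, April 24].
A [April 19, April 21] → during → excluded.
B [April 11, April 24] → finished-by → excluded.
F [April 21, April 28] → overlapped-by → excluded.
G [April 13, April 19] → overlaps → excluded.
J [April 7, April 13] → before → candidate.
L [April 11, April 22] → overlaps → excluded.
N [April 6, April 16] → before → candidate.
P [April 13, April 24] → finished-by → excluded.
Q [April 5, April 14] → before → candidate.
R [April 18, April 19] → starts → excluded.
S [April 12, April 19] → overlaps → excluded.
U [April 17, April 24] → finished-by → excluded.
Z [April 4, April 10] → before → candidate.
Among candidates, earliest start is April 4 → Z.

Z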